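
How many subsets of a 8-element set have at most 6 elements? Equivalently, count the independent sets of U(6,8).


Independent sets of U(6,8) are all subsets of size <= 6.
Count = C(8,0) + C(8,1) + C(8,2) + C(8,3) + C(8,4) + C(8,5) + C(8,6)
     = 1 + 8 + 28 + 56 + 70 + 56 + 28
     = 247.

247


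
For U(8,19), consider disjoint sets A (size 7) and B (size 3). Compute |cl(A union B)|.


|A union B| = 7 + 3 = 10 (disjoint).
In U(8,19), cl(S) = S if |S| < 8, else cl(S) = E.
Since 10 >= 8, cl(A union B) = E.
|cl(A union B)| = 19.

19


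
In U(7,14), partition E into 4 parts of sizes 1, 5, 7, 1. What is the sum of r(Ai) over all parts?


r(Ai) = min(|Ai|, 7) for each part.
Sum = min(1,7) + min(5,7) + min(7,7) + min(1,7)
    = 1 + 5 + 7 + 1
    = 14.

14


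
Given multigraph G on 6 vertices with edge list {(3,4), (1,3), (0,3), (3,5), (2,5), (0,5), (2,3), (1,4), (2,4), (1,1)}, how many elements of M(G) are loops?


In a graphic matroid, a loop is a self-loop edge (u,u) with rank 0.
Examining all 10 edges for self-loops...
Self-loops found: (1,1)
Number of loops = 1.

1


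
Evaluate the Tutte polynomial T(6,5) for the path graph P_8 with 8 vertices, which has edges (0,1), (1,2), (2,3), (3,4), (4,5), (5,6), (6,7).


A path on 8 vertices is a tree with 7 edges.
T(x,y) = x^(7) for any tree.
T(6,5) = 6^7 = 279936.

279936


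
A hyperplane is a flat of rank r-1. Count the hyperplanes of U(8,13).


Hyperplanes of U(8,13) are flats of rank 7.
In a uniform matroid, these are exactly the (7)-element subsets.
Count = C(13,7) = 13! / (7! * 6!) = 1716.

1716


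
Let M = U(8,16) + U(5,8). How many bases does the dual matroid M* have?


(M1+M2)* = M1* + M2*.
M1* = U(8,16), bases: C(16,8) = 12870.
M2* = U(3,8), bases: C(8,3) = 56.
|B(M*)| = 12870 * 56 = 720720.

720720


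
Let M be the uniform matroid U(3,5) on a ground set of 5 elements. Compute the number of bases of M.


Bases of U(3,5) are all 3-element subsets of the 5-element ground set.
Number of bases = C(5,3).
C(5,3) = (5 * 4 * 3) / (1 * 2 * 3) = 10.

10


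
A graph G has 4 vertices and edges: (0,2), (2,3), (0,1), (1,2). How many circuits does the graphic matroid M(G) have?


A circuit in a graphic matroid = edge set of a simple cycle.
G has 4 vertices and 4 edges.
Enumerating all minimal edge subsets forming cycles...
Total circuits found: 1.

1


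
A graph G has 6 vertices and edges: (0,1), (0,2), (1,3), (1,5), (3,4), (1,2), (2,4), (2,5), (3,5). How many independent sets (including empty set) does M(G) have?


An independent set in a graphic matroid is an acyclic edge subset.
G has 6 vertices and 9 edges.
Enumerate all 2^9 = 512 subsets, checking for acyclicity.
Total independent sets = 292.

292


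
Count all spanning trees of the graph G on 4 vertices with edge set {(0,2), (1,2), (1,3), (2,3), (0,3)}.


By Kirchhoff's matrix tree theorem, the number of spanning trees equals
the determinant of any cofactor of the Laplacian matrix L.
G has 4 vertices and 5 edges.
Computing the (3 x 3) cofactor determinant gives 8.

8


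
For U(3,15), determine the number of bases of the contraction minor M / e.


Contracting e from U(3,15) gives U(2,14).
Bases of U(2,14) = C(14,2) = 14! / (2! * 12!) = 91.

91


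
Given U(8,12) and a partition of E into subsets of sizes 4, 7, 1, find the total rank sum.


r(Ai) = min(|Ai|, 8) for each part.
Sum = min(4,8) + min(7,8) + min(1,8)
    = 4 + 7 + 1
    = 12.

12


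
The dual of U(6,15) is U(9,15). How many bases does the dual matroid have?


The dual of U(r,n) is U(n-r, n) = U(9,15).
Bases of U(9,15) are all (9)-element subsets.
|B(M*)| = C(15,9) = 5005.

5005


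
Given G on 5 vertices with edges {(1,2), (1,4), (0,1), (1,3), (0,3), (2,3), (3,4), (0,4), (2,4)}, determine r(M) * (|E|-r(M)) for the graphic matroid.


r(M) = |V| - c = 5 - 1 = 4.
nullity = |E| - r(M) = 9 - 4 = 5.
Product = 4 * 5 = 20.

20


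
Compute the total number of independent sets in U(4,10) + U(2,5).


For a direct sum, |I(M1+M2)| = |I(M1)| * |I(M2)|.
|I(U(4,10))| = sum C(10,k) for k=0..4 = 386.
|I(U(2,5))| = sum C(5,k) for k=0..2 = 16.
Total = 386 * 16 = 6176.

6176


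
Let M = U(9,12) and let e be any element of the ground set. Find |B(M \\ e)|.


Deleting e from U(9,12) gives U(9,11) since n > r.
Bases of U(9,11) = (11 choose 9) = 55.

55


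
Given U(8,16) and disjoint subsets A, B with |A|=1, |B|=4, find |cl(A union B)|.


|A union B| = 1 + 4 = 5 (disjoint).
In U(8,16), cl(S) = S if |S| < 8, else cl(S) = E.
Since 5 < 8, cl(A union B) = A union B.
|cl(A union B)| = 5.

5


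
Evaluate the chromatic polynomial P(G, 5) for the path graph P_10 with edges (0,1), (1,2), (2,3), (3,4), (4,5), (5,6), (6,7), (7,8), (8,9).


P(P_10, k) = k * (k-1)^(9).
P(5) = 5 * 4^9 = 5 * 262144 = 1310720.

1310720


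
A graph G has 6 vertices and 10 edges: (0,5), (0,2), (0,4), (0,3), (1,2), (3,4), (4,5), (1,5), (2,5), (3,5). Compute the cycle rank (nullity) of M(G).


Cycle rank (nullity) = |E| - r(M) = |E| - (|V| - c).
|E| = 10, |V| = 6, c = 1.
Nullity = 10 - (6 - 1) = 10 - 5 = 5.

5


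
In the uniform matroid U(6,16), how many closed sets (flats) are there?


Flats of U(6,16): every subset of size < 6 is a flat, plus E itself.
Count = C(16,0) + C(16,1) + C(16,2) + C(16,3) + C(16,4) + C(16,5) + 1
     = 1 + 16 + 120 + 560 + 1820 + 4368 + 1
     = 6886.

6886


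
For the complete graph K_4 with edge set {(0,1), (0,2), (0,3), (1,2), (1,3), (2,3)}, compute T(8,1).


T(K_4; x,y) = x^3 + 3x^2 + 4xy + 2x + y^3 + 3y^2 + 2y.
Substituting x=8, y=1:
= 512 + 192 + 32 + 16 + 1 + 3 + 2
= 758.

758


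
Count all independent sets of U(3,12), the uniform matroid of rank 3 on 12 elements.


Independent sets of U(3,12) are all subsets of size <= 3.
Count = (12 choose 0) + (12 choose 1) + (12 choose 2) + (12 choose 3)
     = 1 + 12 + 66 + 220
     = 299.

299


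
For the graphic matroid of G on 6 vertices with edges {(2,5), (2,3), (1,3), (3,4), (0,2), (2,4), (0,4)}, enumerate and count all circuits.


A circuit in a graphic matroid = edge set of a simple cycle.
G has 6 vertices and 7 edges.
Enumerating all minimal edge subsets forming cycles...
Total circuits found: 3.

3


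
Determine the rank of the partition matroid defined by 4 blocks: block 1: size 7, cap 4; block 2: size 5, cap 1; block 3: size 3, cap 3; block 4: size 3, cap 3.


Rank of a partition matroid = sum of min(|Si|, ci) for each block.
= min(7,4) + min(5,1) + min(3,3) + min(3,3)
= 4 + 1 + 3 + 3
= 11.

11


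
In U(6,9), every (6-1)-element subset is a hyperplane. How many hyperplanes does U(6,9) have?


Hyperplanes of U(6,9) are flats of rank 5.
In a uniform matroid, these are exactly the (5)-element subsets.
Count = C(9,5) = 126.

126


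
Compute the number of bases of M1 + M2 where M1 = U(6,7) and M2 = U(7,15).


Bases of a direct sum M1 + M2: |B| = |B(M1)| * |B(M2)|.
|B(U(6,7))| = C(7,6) = 7.
|B(U(7,15))| = C(15,7) = 6435.
Total bases = 7 * 6435 = 45045.

45045


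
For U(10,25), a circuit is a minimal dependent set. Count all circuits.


In U(10,25), circuits are the (11)-element subsets.
Any set of 11 elements is dependent, and removing any one element gives
an independent set of size 10, so it is a minimal dependent set.
Number of circuits = (25 choose 11) = 4457400.

4457400


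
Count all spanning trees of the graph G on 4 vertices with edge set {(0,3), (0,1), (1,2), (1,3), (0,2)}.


By Kirchhoff's matrix tree theorem, the number of spanning trees equals
the determinant of any cofactor of the Laplacian matrix L.
G has 4 vertices and 5 edges.
Computing the (3 x 3) cofactor determinant gives 8.

8


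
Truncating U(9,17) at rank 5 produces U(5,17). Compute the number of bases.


Truncating U(9,17) to rank 5 gives U(5,17).
Bases of U(5,17) are all 5-element subsets of 17 elements.
Number of bases = C(17,5) = 17! / (5! * 12!) = 6188.

6188


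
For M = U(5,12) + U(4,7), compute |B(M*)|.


(M1+M2)* = M1* + M2*.
M1* = U(7,12), bases: C(12,7) = 792.
M2* = U(3,7), bases: C(7,3) = 35.
|B(M*)| = 792 * 35 = 27720.

27720


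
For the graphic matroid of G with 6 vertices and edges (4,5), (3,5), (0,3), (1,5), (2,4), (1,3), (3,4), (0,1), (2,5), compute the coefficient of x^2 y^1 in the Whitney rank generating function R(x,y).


R(x,y) = sum over A in 2^E of x^(r(E)-r(A)) * y^(|A|-r(A)).
G has 6 vertices, 9 edges. r(E) = 5.
Enumerate all 2^9 = 512 subsets.
Count subsets with r(E)-r(A)=2 and |A|-r(A)=1: 27.

27


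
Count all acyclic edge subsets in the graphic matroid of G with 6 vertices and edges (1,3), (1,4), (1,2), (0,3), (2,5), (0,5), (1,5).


An independent set in a graphic matroid is an acyclic edge subset.
G has 6 vertices and 7 edges.
Enumerate all 2^7 = 128 subsets, checking for acyclicity.
Total independent sets = 104.

104


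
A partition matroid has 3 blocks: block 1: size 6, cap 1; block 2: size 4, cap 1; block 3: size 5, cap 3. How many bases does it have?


A basis picks exactly ci elements from block i.
Number of bases = product of C(|Si|, ci).
= C(6,1) * C(4,1) * C(5,3)
= 6 * 4 * 10
= 240.

240


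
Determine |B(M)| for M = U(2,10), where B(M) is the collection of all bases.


Bases of U(2,10) are all 2-element subsets of the 10-element ground set.
Number of bases = C(10,2).
C(10,2) = (10 * 9) / (1 * 2) = 45.

45


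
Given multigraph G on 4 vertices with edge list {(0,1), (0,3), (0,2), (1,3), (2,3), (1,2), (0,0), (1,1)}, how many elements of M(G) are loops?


In a graphic matroid, a loop is a self-loop edge (u,u) with rank 0.
Examining all 8 edges for self-loops...
Self-loops found: (0,0), (1,1)
Number of loops = 2.

2


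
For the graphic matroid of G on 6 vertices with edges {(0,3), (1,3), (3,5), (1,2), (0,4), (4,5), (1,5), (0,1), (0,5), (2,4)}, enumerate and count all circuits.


A circuit in a graphic matroid = edge set of a simple cycle.
G has 6 vertices and 10 edges.
Enumerating all minimal edge subsets forming cycles...
Total circuits found: 22.

22


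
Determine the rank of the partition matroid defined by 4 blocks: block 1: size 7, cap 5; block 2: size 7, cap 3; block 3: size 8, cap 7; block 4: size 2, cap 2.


Rank of a partition matroid = sum of min(|Si|, ci) for each block.
= min(7,5) + min(7,3) + min(8,7) + min(2,2)
= 5 + 3 + 7 + 2
= 17.

17


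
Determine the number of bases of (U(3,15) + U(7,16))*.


(M1+M2)* = M1* + M2*.
M1* = U(12,15), bases: C(15,12) = 455.
M2* = U(9,16), bases: C(16,9) = 11440.
|B(M*)| = 455 * 11440 = 5205200.

5205200


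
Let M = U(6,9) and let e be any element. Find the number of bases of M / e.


Contracting e from U(6,9) gives U(5,8).
Bases of U(5,8) = (8 choose 5) = 56.

56


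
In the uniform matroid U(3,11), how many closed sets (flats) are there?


Flats of U(3,11): every subset of size < 3 is a flat, plus E itself.
Count = (11 choose 0) + (11 choose 1) + (11 choose 2) + 1
     = 1 + 11 + 55 + 1
     = 68.

68


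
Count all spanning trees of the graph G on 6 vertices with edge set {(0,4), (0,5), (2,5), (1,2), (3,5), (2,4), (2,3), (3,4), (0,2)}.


By Kirchhoff's matrix tree theorem, the number of spanning trees equals
the determinant of any cofactor of the Laplacian matrix L.
G has 6 vertices and 9 edges.
Computing the (5 x 5) cofactor determinant gives 45.

45


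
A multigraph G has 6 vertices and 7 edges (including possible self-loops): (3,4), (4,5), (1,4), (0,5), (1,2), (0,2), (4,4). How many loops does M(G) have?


In a graphic matroid, a loop is a self-loop edge (u,u) with rank 0.
Examining all 7 edges for self-loops...
Self-loops found: (4,4)
Number of loops = 1.

1


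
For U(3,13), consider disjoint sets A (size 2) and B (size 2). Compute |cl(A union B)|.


|A union B| = 2 + 2 = 4 (disjoint).
In U(3,13), cl(S) = S if |S| < 3, else cl(S) = E.
Since 4 >= 3, cl(A union B) = E.
|cl(A union B)| = 13.

13


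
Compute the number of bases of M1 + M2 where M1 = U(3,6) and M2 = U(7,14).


Bases of a direct sum M1 + M2: |B| = |B(M1)| * |B(M2)|.
|B(U(3,6))| = C(6,3) = 20.
|B(U(7,14))| = C(14,7) = 3432.
Total bases = 20 * 3432 = 68640.

68640


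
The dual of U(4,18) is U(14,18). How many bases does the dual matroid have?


The dual of U(r,n) is U(n-r, n) = U(14,18).
Bases of U(14,18) are all (14)-element subsets.
|B(M*)| = (18 choose 14) = 3060.

3060


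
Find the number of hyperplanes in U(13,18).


Hyperplanes of U(13,18) are flats of rank 12.
In a uniform matroid, these are exactly the (12)-element subsets.
Count = (18 choose 12) = 18564.

18564


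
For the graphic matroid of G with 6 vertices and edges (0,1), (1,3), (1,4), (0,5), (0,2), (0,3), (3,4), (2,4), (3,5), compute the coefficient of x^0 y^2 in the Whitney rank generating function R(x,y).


R(x,y) = sum over A in 2^E of x^(r(E)-r(A)) * y^(|A|-r(A)).
G has 6 vertices, 9 edges. r(E) = 5.
Enumerate all 2^9 = 512 subsets.
Count subsets with r(E)-r(A)=0 and |A|-r(A)=2: 34.

34


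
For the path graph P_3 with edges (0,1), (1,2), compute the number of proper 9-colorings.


P(P_3, k) = k * (k-1)^(2).
P(9) = 9 * 8^2 = 9 * 64 = 576.

576


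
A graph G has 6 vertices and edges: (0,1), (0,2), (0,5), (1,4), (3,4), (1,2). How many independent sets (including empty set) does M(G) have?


An independent set in a graphic matroid is an acyclic edge subset.
G has 6 vertices and 6 edges.
Enumerate all 2^6 = 64 subsets, checking for acyclicity.
Total independent sets = 56.

56


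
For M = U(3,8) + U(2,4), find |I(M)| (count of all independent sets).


For a direct sum, |I(M1+M2)| = |I(M1)| * |I(M2)|.
|I(U(3,8))| = sum C(8,k) for k=0..3 = 93.
|I(U(2,4))| = sum C(4,k) for k=0..2 = 11.
Total = 93 * 11 = 1023.

1023


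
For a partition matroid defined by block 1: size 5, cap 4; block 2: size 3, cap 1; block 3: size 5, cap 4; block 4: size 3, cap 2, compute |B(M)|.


A basis picks exactly ci elements from block i.
Number of bases = product of C(|Si|, ci).
= C(5,4) * C(3,1) * C(5,4) * C(3,2)
= 5 * 3 * 5 * 3
= 225.

225


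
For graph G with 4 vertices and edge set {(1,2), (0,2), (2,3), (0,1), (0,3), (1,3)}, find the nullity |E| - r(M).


Cycle rank (nullity) = |E| - r(M) = |E| - (|V| - c).
|E| = 6, |V| = 4, c = 1.
Nullity = 6 - (4 - 1) = 6 - 3 = 3.

3


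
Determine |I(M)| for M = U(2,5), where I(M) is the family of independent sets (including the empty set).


Independent sets of U(2,5) are all subsets of size <= 2.
Count = (5 choose 0) + (5 choose 1) + (5 choose 2)
     = 1 + 5 + 10
     = 16.

16


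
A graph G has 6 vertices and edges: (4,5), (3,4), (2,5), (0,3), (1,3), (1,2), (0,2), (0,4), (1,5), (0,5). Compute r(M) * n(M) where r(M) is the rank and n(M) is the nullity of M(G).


r(M) = |V| - c = 6 - 1 = 5.
nullity = |E| - r(M) = 10 - 5 = 5.
Product = 5 * 5 = 25.

25


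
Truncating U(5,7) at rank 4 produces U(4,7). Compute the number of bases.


Truncating U(5,7) to rank 4 gives U(4,7).
Bases of U(4,7) are all 4-element subsets of 7 elements.
Number of bases = C(7,4) = (7 * 6 * 5 * 4) / (1 * 2 * 3 * 4) = 35.

35


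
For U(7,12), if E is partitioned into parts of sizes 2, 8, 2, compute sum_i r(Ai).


r(Ai) = min(|Ai|, 7) for each part.
Sum = min(2,7) + min(8,7) + min(2,7)
    = 2 + 7 + 2
    = 11.

11


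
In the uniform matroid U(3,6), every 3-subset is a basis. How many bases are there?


Bases of U(3,6) are all 3-element subsets of the 6-element ground set.
Number of bases = C(6,3).
C(6,3) = (6 * 5 * 4) / (1 * 2 * 3) = 20.

20


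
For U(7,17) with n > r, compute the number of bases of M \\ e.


Deleting e from U(7,17) gives U(7,16) since n > r.
Bases of U(7,16) = (16 choose 7) = 11440.

11440


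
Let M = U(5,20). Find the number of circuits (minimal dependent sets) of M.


In U(5,20), circuits are the (6)-element subsets.
Any set of 6 elements is dependent, and removing any one element gives
an independent set of size 5, so it is a minimal dependent set.
Number of circuits = (20 choose 6) = 38760.

38760


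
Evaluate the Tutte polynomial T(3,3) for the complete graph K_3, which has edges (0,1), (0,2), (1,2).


T(K_3; x,y) = x^2 + x + y.
T(3,3) = 9 + 3 + 3 = 15.

15


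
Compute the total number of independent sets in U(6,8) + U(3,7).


For a direct sum, |I(M1+M2)| = |I(M1)| * |I(M2)|.
|I(U(6,8))| = sum C(8,k) for k=0..6 = 247.
|I(U(3,7))| = sum C(7,k) for k=0..3 = 64.
Total = 247 * 64 = 15808.

15808


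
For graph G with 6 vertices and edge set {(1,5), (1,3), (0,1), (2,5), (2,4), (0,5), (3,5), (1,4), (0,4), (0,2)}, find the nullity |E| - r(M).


Cycle rank (nullity) = |E| - r(M) = |E| - (|V| - c).
|E| = 10, |V| = 6, c = 1.
Nullity = 10 - (6 - 1) = 10 - 5 = 5.

5


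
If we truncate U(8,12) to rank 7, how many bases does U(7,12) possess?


Truncating U(8,12) to rank 7 gives U(7,12).
Bases of U(7,12) are all 7-element subsets of 12 elements.
Number of bases = C(12,7) = 792.

792


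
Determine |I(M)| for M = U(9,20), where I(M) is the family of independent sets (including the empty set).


Independent sets of U(9,20) are all subsets of size <= 9.
Count = (20 choose 0) + (20 choose 1) + (20 choose 2) + (20 choose 3) + (20 choose 4) + (20 choose 5) + (20 choose 6) + (20 choose 7) + (20 choose 8) + (20 choose 9)
     = 1 + 20 + 190 + 1140 + 4845 + 15504 + 38760 + 77520 + 125970 + 167960
     = 431910.

431910


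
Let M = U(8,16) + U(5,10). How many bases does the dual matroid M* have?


(M1+M2)* = M1* + M2*.
M1* = U(8,16), bases: C(16,8) = 12870.
M2* = U(5,10), bases: C(10,5) = 252.
|B(M*)| = 12870 * 252 = 3243240.

3243240


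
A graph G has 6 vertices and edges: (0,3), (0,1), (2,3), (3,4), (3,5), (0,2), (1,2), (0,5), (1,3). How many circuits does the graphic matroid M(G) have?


A circuit in a graphic matroid = edge set of a simple cycle.
G has 6 vertices and 9 edges.
Enumerating all minimal edge subsets forming cycles...
Total circuits found: 12.

12


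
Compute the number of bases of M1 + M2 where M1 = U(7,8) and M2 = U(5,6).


Bases of a direct sum M1 + M2: |B| = |B(M1)| * |B(M2)|.
|B(U(7,8))| = C(8,7) = 8.
|B(U(5,6))| = C(6,5) = 6.
Total bases = 8 * 6 = 48.

48


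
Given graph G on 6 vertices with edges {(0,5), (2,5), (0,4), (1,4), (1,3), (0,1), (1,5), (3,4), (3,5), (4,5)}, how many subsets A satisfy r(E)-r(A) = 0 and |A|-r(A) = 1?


R(x,y) = sum over A in 2^E of x^(r(E)-r(A)) * y^(|A|-r(A)).
G has 6 vertices, 10 edges. r(E) = 5.
Enumerate all 2^10 = 1024 subsets.
Count subsets with r(E)-r(A)=0 and |A|-r(A)=1: 111.

111


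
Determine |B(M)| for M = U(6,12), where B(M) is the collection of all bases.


Bases of U(6,12) are all 6-element subsets of the 12-element ground set.
Number of bases = C(12,6).
C(12,6) = 924.

924


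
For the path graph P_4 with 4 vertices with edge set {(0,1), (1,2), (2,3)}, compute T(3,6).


A path on 4 vertices is a tree with 3 edges.
T(x,y) = x^(3) for any tree.
T(3,6) = 3^3 = 27.

27


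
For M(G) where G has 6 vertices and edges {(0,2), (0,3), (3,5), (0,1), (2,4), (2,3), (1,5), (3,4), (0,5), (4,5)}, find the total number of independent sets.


An independent set in a graphic matroid is an acyclic edge subset.
G has 6 vertices and 10 edges.
Enumerate all 2^10 = 1024 subsets, checking for acyclicity.
Total independent sets = 454.

454


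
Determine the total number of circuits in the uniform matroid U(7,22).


In U(7,22), circuits are the (8)-element subsets.
Any set of 8 elements is dependent, and removing any one element gives
an independent set of size 7, so it is a minimal dependent set.
Number of circuits = C(22,8) = 22! / (8! * 14!) = 319770.

319770


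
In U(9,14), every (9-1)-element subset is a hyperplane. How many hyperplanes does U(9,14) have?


Hyperplanes of U(9,14) are flats of rank 8.
In a uniform matroid, these are exactly the (8)-element subsets.
Count = C(14,8) = 14! / (8! * 6!) = 3003.

3003


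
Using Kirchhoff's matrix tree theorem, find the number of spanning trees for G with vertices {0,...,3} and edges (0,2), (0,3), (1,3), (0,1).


By Kirchhoff's matrix tree theorem, the number of spanning trees equals
the determinant of any cofactor of the Laplacian matrix L.
G has 4 vertices and 4 edges.
Computing the (3 x 3) cofactor determinant gives 3.

3


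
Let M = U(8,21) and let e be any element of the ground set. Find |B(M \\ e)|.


Deleting e from U(8,21) gives U(8,20) since n > r.
Bases of U(8,20) = C(20,8) = 125970.

125970


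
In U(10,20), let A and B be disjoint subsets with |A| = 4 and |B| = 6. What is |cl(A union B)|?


|A union B| = 4 + 6 = 10 (disjoint).
In U(10,20), cl(S) = S if |S| < 10, else cl(S) = E.
Since 10 >= 10, cl(A union B) = E.
|cl(A union B)| = 20.

20


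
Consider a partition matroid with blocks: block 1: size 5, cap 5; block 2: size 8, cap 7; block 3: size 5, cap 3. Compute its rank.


Rank of a partition matroid = sum of min(|Si|, ci) for each block.
= min(5,5) + min(8,7) + min(5,3)
= 5 + 7 + 3
= 15.

15


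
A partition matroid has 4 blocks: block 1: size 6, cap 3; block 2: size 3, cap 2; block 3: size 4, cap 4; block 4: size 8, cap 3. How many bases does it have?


A basis picks exactly ci elements from block i.
Number of bases = product of C(|Si|, ci).
= C(6,3) * C(3,2) * C(4,4) * C(8,3)
= 20 * 3 * 1 * 56
= 3360.

3360


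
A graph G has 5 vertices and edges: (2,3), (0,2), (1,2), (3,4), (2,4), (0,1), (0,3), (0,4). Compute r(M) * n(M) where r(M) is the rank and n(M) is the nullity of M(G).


r(M) = |V| - c = 5 - 1 = 4.
nullity = |E| - r(M) = 8 - 4 = 4.
Product = 4 * 4 = 16.

16


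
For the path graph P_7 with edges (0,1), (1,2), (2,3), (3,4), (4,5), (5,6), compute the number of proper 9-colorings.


P(P_7, k) = k * (k-1)^(6).
P(9) = 9 * 8^6 = 9 * 262144 = 2359296.

2359296


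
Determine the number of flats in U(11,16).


Flats of U(11,16): every subset of size < 11 is a flat, plus E itself.
Count = C(16,0) + C(16,1) + C(16,2) + C(16,3) + C(16,4) + C(16,5) + C(16,6) + C(16,7) + C(16,8) + C(16,9) + C(16,10) + 1
     = 1 + 16 + 120 + 560 + 1820 + 4368 + 8008 + 11440 + 12870 + 11440 + 8008 + 1
     = 58652.

58652


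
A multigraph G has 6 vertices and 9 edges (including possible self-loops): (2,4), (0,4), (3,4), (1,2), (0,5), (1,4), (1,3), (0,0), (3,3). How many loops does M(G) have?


In a graphic matroid, a loop is a self-loop edge (u,u) with rank 0.
Examining all 9 edges for self-loops...
Self-loops found: (0,0), (3,3)
Number of loops = 2.

2


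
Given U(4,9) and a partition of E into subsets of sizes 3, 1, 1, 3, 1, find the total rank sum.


r(Ai) = min(|Ai|, 4) for each part.
Sum = min(3,4) + min(1,4) + min(1,4) + min(3,4) + min(1,4)
    = 3 + 1 + 1 + 3 + 1
    = 9.

9


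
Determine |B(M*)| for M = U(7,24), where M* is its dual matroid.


The dual of U(r,n) is U(n-r, n) = U(17,24).
Bases of U(17,24) are all (17)-element subsets.
|B(M*)| = C(24,17) = 346104.

346104


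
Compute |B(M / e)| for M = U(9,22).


Contracting e from U(9,22) gives U(8,21).
Bases of U(8,21) = C(21,8) = 21! / (8! * 13!) = 203490.

203490


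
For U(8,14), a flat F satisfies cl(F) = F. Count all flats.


Flats of U(8,14): every subset of size < 8 is a flat, plus E itself.
Count = C(14,0) + C(14,1) + C(14,2) + C(14,3) + C(14,4) + C(14,5) + C(14,6) + C(14,7) + 1
     = 1 + 14 + 91 + 364 + 1001 + 2002 + 3003 + 3432 + 1
     = 9909.

9909


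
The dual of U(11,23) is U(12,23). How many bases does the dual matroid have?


The dual of U(r,n) is U(n-r, n) = U(12,23).
Bases of U(12,23) are all (12)-element subsets.
|B(M*)| = (23 choose 12) = 1352078.

1352078


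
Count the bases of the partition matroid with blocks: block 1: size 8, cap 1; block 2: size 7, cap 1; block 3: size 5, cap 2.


A basis picks exactly ci elements from block i.
Number of bases = product of C(|Si|, ci).
= C(8,1) * C(7,1) * C(5,2)
= 8 * 7 * 10
= 560.

560


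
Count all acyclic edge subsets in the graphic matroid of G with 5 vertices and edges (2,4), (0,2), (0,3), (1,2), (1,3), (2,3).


An independent set in a graphic matroid is an acyclic edge subset.
G has 5 vertices and 6 edges.
Enumerate all 2^6 = 64 subsets, checking for acyclicity.
Total independent sets = 48.

48


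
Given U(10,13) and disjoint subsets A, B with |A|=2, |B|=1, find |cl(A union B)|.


|A union B| = 2 + 1 = 3 (disjoint).
In U(10,13), cl(S) = S if |S| < 10, else cl(S) = E.
Since 3 < 10, cl(A union B) = A union B.
|cl(A union B)| = 3.

3


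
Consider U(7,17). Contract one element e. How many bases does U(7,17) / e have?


Contracting e from U(7,17) gives U(6,16).
Bases of U(6,16) = C(16,6) = 8008.

8008


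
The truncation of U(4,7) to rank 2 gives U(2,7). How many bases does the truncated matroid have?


Truncating U(4,7) to rank 2 gives U(2,7).
Bases of U(2,7) are all 2-element subsets of 7 elements.
Number of bases = C(7,2) = (7 * 6) / (1 * 2) = 21.

21


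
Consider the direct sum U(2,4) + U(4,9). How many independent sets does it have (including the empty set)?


For a direct sum, |I(M1+M2)| = |I(M1)| * |I(M2)|.
|I(U(2,4))| = sum C(4,k) for k=0..2 = 11.
|I(U(4,9))| = sum C(9,k) for k=0..4 = 256.
Total = 11 * 256 = 2816.

2816


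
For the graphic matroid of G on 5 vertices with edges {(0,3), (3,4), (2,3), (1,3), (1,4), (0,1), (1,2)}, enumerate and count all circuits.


A circuit in a graphic matroid = edge set of a simple cycle.
G has 5 vertices and 7 edges.
Enumerating all minimal edge subsets forming cycles...
Total circuits found: 6.

6


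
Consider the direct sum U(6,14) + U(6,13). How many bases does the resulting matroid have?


Bases of a direct sum M1 + M2: |B| = |B(M1)| * |B(M2)|.
|B(U(6,14))| = C(14,6) = 3003.
|B(U(6,13))| = C(13,6) = 1716.
Total bases = 3003 * 1716 = 5153148.

5153148


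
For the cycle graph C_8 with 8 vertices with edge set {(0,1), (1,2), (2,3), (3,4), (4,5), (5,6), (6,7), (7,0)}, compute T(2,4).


T(C_8; x,y) = x + x^2 + ... + x^(7) + y.
T(2,4) = 2^1 + 2^2 + 2^3 + 2^4 + 2^5 + 2^6 + 2^7 + 4
= 2 + 4 + 8 + 16 + 32 + 64 + 128 + 4
= 258.

258


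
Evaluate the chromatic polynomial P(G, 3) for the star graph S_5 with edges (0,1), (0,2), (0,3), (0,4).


P(tree, k) = k * (k-1)^(4) for any tree on 5 vertices.
P(3) = 3 * 2^4 = 3 * 16 = 48.

48


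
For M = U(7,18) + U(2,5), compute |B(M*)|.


(M1+M2)* = M1* + M2*.
M1* = U(11,18), bases: C(18,11) = 31824.
M2* = U(3,5), bases: C(5,3) = 10.
|B(M*)| = 31824 * 10 = 318240.

318240


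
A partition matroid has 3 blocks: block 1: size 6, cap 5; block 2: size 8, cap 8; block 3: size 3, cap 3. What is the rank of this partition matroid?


Rank of a partition matroid = sum of min(|Si|, ci) for each block.
= min(6,5) + min(8,8) + min(3,3)
= 5 + 8 + 3
= 16.

16


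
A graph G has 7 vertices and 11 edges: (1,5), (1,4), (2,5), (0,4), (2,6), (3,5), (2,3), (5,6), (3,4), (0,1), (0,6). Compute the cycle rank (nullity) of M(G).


Cycle rank (nullity) = |E| - r(M) = |E| - (|V| - c).
|E| = 11, |V| = 7, c = 1.
Nullity = 11 - (7 - 1) = 11 - 6 = 5.

5


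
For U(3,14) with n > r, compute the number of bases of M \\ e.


Deleting e from U(3,14) gives U(3,13) since n > r.
Bases of U(3,13) = C(13,3) = (13 * 12 * 11) / (1 * 2 * 3) = 286.

286


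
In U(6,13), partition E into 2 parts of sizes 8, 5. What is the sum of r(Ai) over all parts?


r(Ai) = min(|Ai|, 6) for each part.
Sum = min(8,6) + min(5,6)
    = 6 + 5
    = 11.

11


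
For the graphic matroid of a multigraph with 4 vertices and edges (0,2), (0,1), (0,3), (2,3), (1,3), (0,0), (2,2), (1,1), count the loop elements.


In a graphic matroid, a loop is a self-loop edge (u,u) with rank 0.
Examining all 8 edges for self-loops...
Self-loops found: (0,0), (2,2), (1,1)
Number of loops = 3.

3


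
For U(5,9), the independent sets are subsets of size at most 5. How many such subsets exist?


Independent sets of U(5,9) are all subsets of size <= 5.
Count = C(9,0) + C(9,1) + C(9,2) + C(9,3) + C(9,4) + C(9,5)
     = 1 + 9 + 36 + 84 + 126 + 126
     = 382.

382


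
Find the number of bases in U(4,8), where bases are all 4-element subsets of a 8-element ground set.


Bases of U(4,8) are all 4-element subsets of the 8-element ground set.
Number of bases = C(8,4).
(8 choose 4) = 70.

70


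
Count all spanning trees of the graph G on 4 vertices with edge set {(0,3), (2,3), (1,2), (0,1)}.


By Kirchhoff's matrix tree theorem, the number of spanning trees equals
the determinant of any cofactor of the Laplacian matrix L.
G has 4 vertices and 4 edges.
Computing the (3 x 3) cofactor determinant gives 4.

4


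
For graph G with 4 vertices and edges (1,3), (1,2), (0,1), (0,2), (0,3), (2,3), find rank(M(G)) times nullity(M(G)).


r(M) = |V| - c = 4 - 1 = 3.
nullity = |E| - r(M) = 6 - 3 = 3.
Product = 3 * 3 = 9.

9


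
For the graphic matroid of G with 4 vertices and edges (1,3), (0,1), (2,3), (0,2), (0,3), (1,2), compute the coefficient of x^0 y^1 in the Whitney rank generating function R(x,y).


R(x,y) = sum over A in 2^E of x^(r(E)-r(A)) * y^(|A|-r(A)).
G has 4 vertices, 6 edges. r(E) = 3.
Enumerate all 2^6 = 64 subsets.
Count subsets with r(E)-r(A)=0 and |A|-r(A)=1: 15.

15


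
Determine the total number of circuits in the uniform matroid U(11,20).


In U(11,20), circuits are the (12)-element subsets.
Any set of 12 elements is dependent, and removing any one element gives
an independent set of size 11, so it is a minimal dependent set.
Number of circuits = (20 choose 12) = 125970.

125970


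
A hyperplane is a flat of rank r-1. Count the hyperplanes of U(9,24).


Hyperplanes of U(9,24) are flats of rank 8.
In a uniform matroid, these are exactly the (8)-element subsets.
Count = C(24,8) = 735471.

735471


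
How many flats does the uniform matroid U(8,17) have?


Flats of U(8,17): every subset of size < 8 is a flat, plus E itself.
Count = (17 choose 0) + (17 choose 1) + (17 choose 2) + (17 choose 3) + (17 choose 4) + (17 choose 5) + (17 choose 6) + (17 choose 7) + 1
     = 1 + 17 + 136 + 680 + 2380 + 6188 + 12376 + 19448 + 1
     = 41227.

41227


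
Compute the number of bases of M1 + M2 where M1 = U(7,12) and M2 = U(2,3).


Bases of a direct sum M1 + M2: |B| = |B(M1)| * |B(M2)|.
|B(U(7,12))| = C(12,7) = 792.
|B(U(2,3))| = C(3,2) = 3.
Total bases = 792 * 3 = 2376.

2376


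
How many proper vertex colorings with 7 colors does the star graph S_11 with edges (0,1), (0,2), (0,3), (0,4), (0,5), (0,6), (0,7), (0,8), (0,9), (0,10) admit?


P(tree, k) = k * (k-1)^(10) for any tree on 11 vertices.
P(7) = 7 * 6^10 = 7 * 60466176 = 423263232.

423263232


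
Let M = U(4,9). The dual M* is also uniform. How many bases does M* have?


The dual of U(r,n) is U(n-r, n) = U(5,9).
Bases of U(5,9) are all (5)-element subsets.
|B(M*)| = (9 choose 5) = 126.

126


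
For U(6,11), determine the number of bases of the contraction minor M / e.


Contracting e from U(6,11) gives U(5,10).
Bases of U(5,10) = (10 choose 5) = 252.

252


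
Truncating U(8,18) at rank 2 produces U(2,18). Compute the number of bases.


Truncating U(8,18) to rank 2 gives U(2,18).
Bases of U(2,18) are all 2-element subsets of 18 elements.
Number of bases = C(18,2) = 18! / (2! * 16!) = 153.

153


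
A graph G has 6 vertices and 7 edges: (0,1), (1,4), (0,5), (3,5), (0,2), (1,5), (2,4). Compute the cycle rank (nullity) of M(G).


Cycle rank (nullity) = |E| - r(M) = |E| - (|V| - c).
|E| = 7, |V| = 6, c = 1.
Nullity = 7 - (6 - 1) = 7 - 5 = 2.

2


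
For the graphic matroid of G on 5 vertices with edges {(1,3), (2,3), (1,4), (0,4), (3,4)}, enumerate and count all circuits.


A circuit in a graphic matroid = edge set of a simple cycle.
G has 5 vertices and 5 edges.
Enumerating all minimal edge subsets forming cycles...
Total circuits found: 1.

1


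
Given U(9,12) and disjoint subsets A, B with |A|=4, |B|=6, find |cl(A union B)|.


|A union B| = 4 + 6 = 10 (disjoint).
In U(9,12), cl(S) = S if |S| < 9, else cl(S) = E.
Since 10 >= 9, cl(A union B) = E.
|cl(A union B)| = 12.

12


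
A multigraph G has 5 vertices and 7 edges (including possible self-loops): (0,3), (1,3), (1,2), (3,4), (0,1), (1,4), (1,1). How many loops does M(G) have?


In a graphic matroid, a loop is a self-loop edge (u,u) with rank 0.
Examining all 7 edges for self-loops...
Self-loops found: (1,1)
Number of loops = 1.

1


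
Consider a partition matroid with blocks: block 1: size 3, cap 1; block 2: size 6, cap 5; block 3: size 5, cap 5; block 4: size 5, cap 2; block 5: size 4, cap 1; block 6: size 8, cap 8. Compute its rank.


Rank of a partition matroid = sum of min(|Si|, ci) for each block.
= min(3,1) + min(6,5) + min(5,5) + min(5,2) + min(4,1) + min(8,8)
= 1 + 5 + 5 + 2 + 1 + 8
= 22.

22


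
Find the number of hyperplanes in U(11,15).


Hyperplanes of U(11,15) are flats of rank 10.
In a uniform matroid, these are exactly the (10)-element subsets.
Count = C(15,10) = 3003.

3003


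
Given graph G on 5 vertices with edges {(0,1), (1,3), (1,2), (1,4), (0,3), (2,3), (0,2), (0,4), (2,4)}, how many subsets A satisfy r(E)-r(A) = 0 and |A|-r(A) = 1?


R(x,y) = sum over A in 2^E of x^(r(E)-r(A)) * y^(|A|-r(A)).
G has 5 vertices, 9 edges. r(E) = 4.
Enumerate all 2^9 = 512 subsets.
Count subsets with r(E)-r(A)=0 and |A|-r(A)=1: 111.

111


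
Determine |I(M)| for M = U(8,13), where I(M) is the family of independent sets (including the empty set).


Independent sets of U(8,13) are all subsets of size <= 8.
Count = (13 choose 0) + (13 choose 1) + (13 choose 2) + (13 choose 3) + (13 choose 4) + (13 choose 5) + (13 choose 6) + (13 choose 7) + (13 choose 8)
     = 1 + 13 + 78 + 286 + 715 + 1287 + 1716 + 1716 + 1287
     = 7099.

7099


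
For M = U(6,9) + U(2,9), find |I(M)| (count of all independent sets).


For a direct sum, |I(M1+M2)| = |I(M1)| * |I(M2)|.
|I(U(6,9))| = sum C(9,k) for k=0..6 = 466.
|I(U(2,9))| = sum C(9,k) for k=0..2 = 46.
Total = 466 * 46 = 21436.

21436


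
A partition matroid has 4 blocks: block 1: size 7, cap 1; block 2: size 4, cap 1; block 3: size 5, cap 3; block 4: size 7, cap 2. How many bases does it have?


A basis picks exactly ci elements from block i.
Number of bases = product of C(|Si|, ci).
= C(7,1) * C(4,1) * C(5,3) * C(7,2)
= 7 * 4 * 10 * 21
= 5880.

5880


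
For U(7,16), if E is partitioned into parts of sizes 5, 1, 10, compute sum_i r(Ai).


r(Ai) = min(|Ai|, 7) for each part.
Sum = min(5,7) + min(1,7) + min(10,7)
    = 5 + 1 + 7
    = 13.

13


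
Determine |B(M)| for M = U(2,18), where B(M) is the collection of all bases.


Bases of U(2,18) are all 2-element subsets of the 18-element ground set.
Number of bases = C(18,2).
(18 choose 2) = 153.

153


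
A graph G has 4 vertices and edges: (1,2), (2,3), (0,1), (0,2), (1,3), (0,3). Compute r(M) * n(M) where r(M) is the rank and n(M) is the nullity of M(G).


r(M) = |V| - c = 4 - 1 = 3.
nullity = |E| - r(M) = 6 - 3 = 3.
Product = 3 * 3 = 9.

9


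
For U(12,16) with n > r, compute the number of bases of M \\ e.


Deleting e from U(12,16) gives U(12,15) since n > r.
Bases of U(12,15) = C(15,12) = 15! / (12! * 3!) = 455.

455


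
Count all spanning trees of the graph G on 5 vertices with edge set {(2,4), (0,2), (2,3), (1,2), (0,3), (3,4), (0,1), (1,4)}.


By Kirchhoff's matrix tree theorem, the number of spanning trees equals
the determinant of any cofactor of the Laplacian matrix L.
G has 5 vertices and 8 edges.
Computing the (4 x 4) cofactor determinant gives 45.

45


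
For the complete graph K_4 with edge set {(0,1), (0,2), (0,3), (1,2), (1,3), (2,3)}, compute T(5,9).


T(K_4; x,y) = x^3 + 3x^2 + 4xy + 2x + y^3 + 3y^2 + 2y.
Substituting x=5, y=9:
= 125 + 75 + 180 + 10 + 729 + 243 + 18
= 1380.

1380


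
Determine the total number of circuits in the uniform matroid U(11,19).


In U(11,19), circuits are the (12)-element subsets.
Any set of 12 elements is dependent, and removing any one element gives
an independent set of size 11, so it is a minimal dependent set.
Number of circuits = C(19,12) = 19! / (12! * 7!) = 50388.

50388


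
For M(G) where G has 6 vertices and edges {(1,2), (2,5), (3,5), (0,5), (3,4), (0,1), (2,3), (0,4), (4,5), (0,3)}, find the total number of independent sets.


An independent set in a graphic matroid is an acyclic edge subset.
G has 6 vertices and 10 edges.
Enumerate all 2^10 = 1024 subsets, checking for acyclicity.
Total independent sets = 454.

454


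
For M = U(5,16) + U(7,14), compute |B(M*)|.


(M1+M2)* = M1* + M2*.
M1* = U(11,16), bases: C(16,11) = 4368.
M2* = U(7,14), bases: C(14,7) = 3432.
|B(M*)| = 4368 * 3432 = 14990976.

14990976


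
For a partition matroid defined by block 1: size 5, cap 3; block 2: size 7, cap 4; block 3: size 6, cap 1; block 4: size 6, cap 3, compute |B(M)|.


A basis picks exactly ci elements from block i.
Number of bases = product of C(|Si|, ci).
= C(5,3) * C(7,4) * C(6,1) * C(6,3)
= 10 * 35 * 6 * 20
= 42000.

42000


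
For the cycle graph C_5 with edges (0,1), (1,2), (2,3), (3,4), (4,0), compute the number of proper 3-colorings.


P(C_5, k) = (k-1)^5 + (-1)^5*(k-1).
P(3) = (2)^5 - 2
= 32 - 2 = 30.

30


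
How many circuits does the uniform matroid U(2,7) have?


In U(2,7), circuits are the (3)-element subsets.
Any set of 3 elements is dependent, and removing any one element gives
an independent set of size 2, so it is a minimal dependent set.
Number of circuits = (7 choose 3) = 35.

35


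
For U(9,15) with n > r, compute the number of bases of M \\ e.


Deleting e from U(9,15) gives U(9,14) since n > r.
Bases of U(9,14) = C(14,9) = 14! / (9! * 5!) = 2002.

2002


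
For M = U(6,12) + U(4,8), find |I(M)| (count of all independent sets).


For a direct sum, |I(M1+M2)| = |I(M1)| * |I(M2)|.
|I(U(6,12))| = sum C(12,k) for k=0..6 = 2510.
|I(U(4,8))| = sum C(8,k) for k=0..4 = 163.
Total = 2510 * 163 = 409130.

409130


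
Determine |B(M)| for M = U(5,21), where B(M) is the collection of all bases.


Bases of U(5,21) are all 5-element subsets of the 21-element ground set.
Number of bases = C(21,5).
(21 choose 5) = 20349.

20349


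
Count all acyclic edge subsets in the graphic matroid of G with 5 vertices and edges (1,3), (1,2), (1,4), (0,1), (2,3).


An independent set in a graphic matroid is an acyclic edge subset.
G has 5 vertices and 5 edges.
Enumerate all 2^5 = 32 subsets, checking for acyclicity.
Total independent sets = 28.

28


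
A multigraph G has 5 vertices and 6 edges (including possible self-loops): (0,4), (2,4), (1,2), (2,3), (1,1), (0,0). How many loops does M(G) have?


In a graphic matroid, a loop is a self-loop edge (u,u) with rank 0.
Examining all 6 edges for self-loops...
Self-loops found: (1,1), (0,0)
Number of loops = 2.

2


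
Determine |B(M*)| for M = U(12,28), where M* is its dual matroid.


The dual of U(r,n) is U(n-r, n) = U(16,28).
Bases of U(16,28) are all (16)-element subsets.
|B(M*)| = C(28,16) = 30421755.

30421755


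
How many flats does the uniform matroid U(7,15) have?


Flats of U(7,15): every subset of size < 7 is a flat, plus E itself.
Count = C(15,0) + C(15,1) + C(15,2) + C(15,3) + C(15,4) + C(15,5) + C(15,6) + 1
     = 1 + 15 + 105 + 455 + 1365 + 3003 + 5005 + 1
     = 9950.

9950


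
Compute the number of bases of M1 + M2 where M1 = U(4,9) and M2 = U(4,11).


Bases of a direct sum M1 + M2: |B| = |B(M1)| * |B(M2)|.
|B(U(4,9))| = C(9,4) = 126.
|B(U(4,11))| = C(11,4) = 330.
Total bases = 126 * 330 = 41580.

41580


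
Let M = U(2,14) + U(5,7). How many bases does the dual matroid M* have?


(M1+M2)* = M1* + M2*.
M1* = U(12,14), bases: C(14,12) = 91.
M2* = U(2,7), bases: C(7,2) = 21.
|B(M*)| = 91 * 21 = 1911.

1911


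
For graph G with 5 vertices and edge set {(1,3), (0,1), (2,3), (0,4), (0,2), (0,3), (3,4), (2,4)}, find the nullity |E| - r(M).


Cycle rank (nullity) = |E| - r(M) = |E| - (|V| - c).
|E| = 8, |V| = 5, c = 1.
Nullity = 8 - (5 - 1) = 8 - 4 = 4.

4
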